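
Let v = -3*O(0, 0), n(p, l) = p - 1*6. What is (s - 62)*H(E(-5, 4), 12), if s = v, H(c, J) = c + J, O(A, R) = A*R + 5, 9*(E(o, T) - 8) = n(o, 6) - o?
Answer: -4466/3 ≈ -1488.7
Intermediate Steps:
n(p, l) = -6 + p (n(p, l) = p - 6 = -6 + p)
E(o, T) = 22/3 (E(o, T) = 8 + ((-6 + o) - o)/9 = 8 + (1/9)*(-6) = 8 - 2/3 = 22/3)
O(A, R) = 5 + A*R
H(c, J) = J + c
v = -15 (v = -3*(5 + 0*0) = -3*(5 + 0) = -3*5 = -15)
s = -15
(s - 62)*H(E(-5, 4), 12) = (-15 - 62)*(12 + 22/3) = -77*58/3 = -4466/3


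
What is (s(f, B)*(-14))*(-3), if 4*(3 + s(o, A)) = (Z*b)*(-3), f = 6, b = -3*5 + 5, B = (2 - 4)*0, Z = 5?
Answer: 1449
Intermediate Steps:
B = 0 (B = -2*0 = 0)
b = -10 (b = -15 + 5 = -10)
s(o, A) = 69/2 (s(o, A) = -3 + ((5*(-10))*(-3))/4 = -3 + (-50*(-3))/4 = -3 + (¼)*150 = -3 + 75/2 = 69/2)
(s(f, B)*(-14))*(-3) = ((69/2)*(-14))*(-3) = -483*(-3) = 1449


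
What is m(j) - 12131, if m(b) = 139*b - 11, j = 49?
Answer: -5331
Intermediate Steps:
m(b) = -11 + 139*b
m(j) - 12131 = (-11 + 139*49) - 12131 = (-11 + 6811) - 12131 = 6800 - 12131 = -5331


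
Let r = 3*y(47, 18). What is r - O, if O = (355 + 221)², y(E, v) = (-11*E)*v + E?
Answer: -359553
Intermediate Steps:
y(E, v) = E - 11*E*v (y(E, v) = -11*E*v + E = E - 11*E*v)
O = 331776 (O = 576² = 331776)
r = -27777 (r = 3*(47*(1 - 11*18)) = 3*(47*(1 - 198)) = 3*(47*(-197)) = 3*(-9259) = -27777)
r - O = -27777 - 1*331776 = -27777 - 331776 = -359553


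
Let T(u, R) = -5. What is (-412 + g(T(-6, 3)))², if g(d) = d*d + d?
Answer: 153664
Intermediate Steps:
g(d) = d + d² (g(d) = d² + d = d + d²)
(-412 + g(T(-6, 3)))² = (-412 - 5*(1 - 5))² = (-412 - 5*(-4))² = (-412 + 20)² = (-392)² = 153664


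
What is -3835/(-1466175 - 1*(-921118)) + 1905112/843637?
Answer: 1041629979279/459830252309 ≈ 2.2652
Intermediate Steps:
-3835/(-1466175 - 1*(-921118)) + 1905112/843637 = -3835/(-1466175 + 921118) + 1905112*(1/843637) = -3835/(-545057) + 1905112/843637 = -3835*(-1/545057) + 1905112/843637 = 3835/545057 + 1905112/843637 = 1041629979279/459830252309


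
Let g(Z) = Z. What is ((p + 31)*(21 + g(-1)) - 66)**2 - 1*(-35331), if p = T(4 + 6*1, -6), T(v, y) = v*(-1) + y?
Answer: 90087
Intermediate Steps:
T(v, y) = y - v (T(v, y) = -v + y = y - v)
p = -16 (p = -6 - (4 + 6*1) = -6 - (4 + 6) = -6 - 1*10 = -6 - 10 = -16)
((p + 31)*(21 + g(-1)) - 66)**2 - 1*(-35331) = ((-16 + 31)*(21 - 1) - 66)**2 - 1*(-35331) = (15*20 - 66)**2 + 35331 = (300 - 66)**2 + 35331 = 234**2 + 35331 = 54756 + 35331 = 90087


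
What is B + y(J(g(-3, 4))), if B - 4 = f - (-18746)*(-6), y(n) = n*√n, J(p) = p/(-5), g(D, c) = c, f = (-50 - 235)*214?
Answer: -173462 - 8*I*√5/25 ≈ -1.7346e+5 - 0.71554*I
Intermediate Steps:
f = -60990 (f = -285*214 = -60990)
J(p) = -p/5 (J(p) = p*(-⅕) = -p/5)
y(n) = n^(3/2)
B = -173462 (B = 4 + (-60990 - (-18746)*(-6)) = 4 + (-60990 - 1*112476) = 4 + (-60990 - 112476) = 4 - 173466 = -173462)
B + y(J(g(-3, 4))) = -173462 + (-⅕*4)^(3/2) = -173462 + (-⅘)^(3/2) = -173462 - 8*I*√5/25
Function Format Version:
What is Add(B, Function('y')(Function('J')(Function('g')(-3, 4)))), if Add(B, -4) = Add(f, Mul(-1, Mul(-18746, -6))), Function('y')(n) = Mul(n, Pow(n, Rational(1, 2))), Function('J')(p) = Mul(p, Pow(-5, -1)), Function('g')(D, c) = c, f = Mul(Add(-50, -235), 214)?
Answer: Add(-173462, Mul(Rational(-8, 25), I, Pow(5, Rational(1, 2)))) ≈ Add(-1.7346e+5, Mul(-0.71554, I))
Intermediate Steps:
f = -60990 (f = Mul(-285, 214) = -60990)
Function('J')(p) = Mul(Rational(-1, 5), p) (Function('J')(p) = Mul(p, Rational(-1, 5)) = Mul(Rational(-1, 5), p))
Function('y')(n) = Pow(n, Rational(3, 2))
B = -173462 (B = Add(4, Add(-60990, Mul(-1, Mul(-18746, -6)))) = Add(4, Add(-60990, Mul(-1, 112476))) = Add(4, Add(-60990, -112476)) = Add(4, -173466) = -173462)
Add(B, Function('y')(Function('J')(Function('g')(-3, 4)))) = Add(-173462, Pow(Mul(Rational(-1, 5), 4), Rational(3, 2))) = Add(-173462, Pow(Rational(-4, 5), Rational(3, 2))) = Add(-173462, Mul(Rational(-8, 25), I, Pow(5, Rational(1, 2))))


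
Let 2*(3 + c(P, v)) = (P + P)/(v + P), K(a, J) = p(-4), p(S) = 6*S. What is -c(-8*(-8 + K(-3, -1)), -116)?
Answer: 41/35 ≈ 1.1714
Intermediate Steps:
K(a, J) = -24 (K(a, J) = 6*(-4) = -24)
c(P, v) = -3 + P/(P + v) (c(P, v) = -3 + ((P + P)/(v + P))/2 = -3 + ((2*P)/(P + v))/2 = -3 + (2*P/(P + v))/2 = -3 + P/(P + v))
-c(-8*(-8 + K(-3, -1)), -116) = -(-3*(-116) - (-16)*(-8 - 24))/(-8*(-8 - 24) - 116) = -(348 - (-16)*(-32))/(-8*(-32) - 116) = -(348 - 2*256)/(256 - 116) = -(348 - 512)/140 = -(-164)/140 = -1*(-41/35) = 41/35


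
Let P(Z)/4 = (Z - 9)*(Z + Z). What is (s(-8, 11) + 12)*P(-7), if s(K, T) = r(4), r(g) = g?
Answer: 14336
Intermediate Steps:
s(K, T) = 4
P(Z) = 8*Z*(-9 + Z) (P(Z) = 4*((Z - 9)*(Z + Z)) = 4*((-9 + Z)*(2*Z)) = 4*(2*Z*(-9 + Z)) = 8*Z*(-9 + Z))
(s(-8, 11) + 12)*P(-7) = (4 + 12)*(8*(-7)*(-9 - 7)) = 16*(8*(-7)*(-16)) = 16*896 = 14336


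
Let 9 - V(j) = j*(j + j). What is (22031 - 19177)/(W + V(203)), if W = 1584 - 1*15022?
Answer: -2854/95847 ≈ -0.029777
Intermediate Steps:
V(j) = 9 - 2*j² (V(j) = 9 - j*(j + j) = 9 - j*2*j = 9 - 2*j²)
W = -13438 (W = 1584 - 15022 = -13438)
(22031 - 19177)/(W + V(203)) = (22031 - 19177)/(-13438 + (9 - 2*203²)) = 2854/(-13438 + (9 - 2*41209)) = 2854/(-13438 + (9 - 82418)) = 2854/(-13438 - 82409) = 2854/(-95847) = 2854*(-1/95847) = -2854/95847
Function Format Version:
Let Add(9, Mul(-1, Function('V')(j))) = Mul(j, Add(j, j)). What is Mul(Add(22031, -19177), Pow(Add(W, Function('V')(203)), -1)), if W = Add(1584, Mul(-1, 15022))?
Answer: Rational(-2854, 95847) ≈ -0.029777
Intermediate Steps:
Function('V')(j) = Add(9, Mul(-2, Pow(j, 2))) (Function('V')(j) = Add(9, Mul(-1, Mul(j, Add(j, j)))) = Add(9, Mul(-1, Mul(j, Mul(2, j)))) = Add(9, Mul(-1, Mul(2, Pow(j, 2)))) = Add(9, Mul(-2, Pow(j, 2))))
W = -13438 (W = Add(1584, -15022) = -13438)
Mul(Add(22031, -19177), Pow(Add(W, Function('V')(203)), -1)) = Mul(Add(22031, -19177), Pow(Add(-13438, Add(9, Mul(-2, Pow(203, 2)))), -1)) = Mul(2854, Pow(Add(-13438, Add(9, Mul(-2, 41209))), -1)) = Mul(2854, Pow(Add(-13438, Add(9, -82418)), -1)) = Mul(2854, Pow(Add(-13438, -82409), -1)) = Mul(2854, Pow(-95847, -1)) = Mul(2854, Rational(-1, 95847)) = Rational(-2854, 95847)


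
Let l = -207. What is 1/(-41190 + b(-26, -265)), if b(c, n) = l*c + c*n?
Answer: -1/28918 ≈ -3.4581e-5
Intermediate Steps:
b(c, n) = -207*c + c*n
1/(-41190 + b(-26, -265)) = 1/(-41190 - 26*(-207 - 265)) = 1/(-41190 - 26*(-472)) = 1/(-41190 + 12272) = 1/(-28918) = -1/28918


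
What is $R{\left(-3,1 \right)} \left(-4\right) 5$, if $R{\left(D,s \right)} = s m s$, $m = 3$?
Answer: $-60$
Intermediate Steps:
$R{\left(D,s \right)} = 3 s^{2}$ ($R{\left(D,s \right)} = s 3 s = 3 s s = 3 s^{2}$)
$R{\left(-3,1 \right)} \left(-4\right) 5 = 3 \cdot 1^{2} \left(-4\right) 5 = 3 \cdot 1 \left(-4\right) 5 = 3 \left(-4\right) 5 = \left(-12\right) 5 = -60$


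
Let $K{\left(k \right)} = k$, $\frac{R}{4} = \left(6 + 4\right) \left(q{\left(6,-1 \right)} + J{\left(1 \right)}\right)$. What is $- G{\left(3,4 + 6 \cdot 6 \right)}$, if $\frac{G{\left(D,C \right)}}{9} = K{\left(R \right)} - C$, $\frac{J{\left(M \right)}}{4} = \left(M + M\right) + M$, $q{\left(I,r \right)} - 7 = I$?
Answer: $-8640$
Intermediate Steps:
$q{\left(I,r \right)} = 7 + I$
$J{\left(M \right)} = 12 M$ ($J{\left(M \right)} = 4 \left(\left(M + M\right) + M\right) = 4 \left(2 M + M\right) = 4 \cdot 3 M = 12 M$)
$R = 1000$ ($R = 4 \left(6 + 4\right) \left(\left(7 + 6\right) + 12 \cdot 1\right) = 4 \cdot 10 \left(13 + 12\right) = 4 \cdot 10 \cdot 25 = 4 \cdot 250 = 1000$)
$G{\left(D,C \right)} = 9000 - 9 C$ ($G{\left(D,C \right)} = 9 \left(1000 - C\right) = 9000 - 9 C$)
$- G{\left(3,4 + 6 \cdot 6 \right)} = - (9000 - 9 \left(4 + 6 \cdot 6\right)) = - (9000 - 9 \left(4 + 36\right)) = - (9000 - 360) = \left(-1\right) 8640 = -8640$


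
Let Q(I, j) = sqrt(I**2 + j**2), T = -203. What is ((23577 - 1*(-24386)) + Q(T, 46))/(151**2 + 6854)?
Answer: 47963/29655 + sqrt(1733)/5931 ≈ 1.6244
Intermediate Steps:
((23577 - 1*(-24386)) + Q(T, 46))/(151**2 + 6854) = ((23577 - 1*(-24386)) + sqrt((-203)**2 + 46**2))/(151**2 + 6854) = ((23577 + 24386) + sqrt(41209 + 2116))/(22801 + 6854) = (47963 + sqrt(43325))/29655 = (47963 + 5*sqrt(1733))*(1/29655) = 47963/29655 + sqrt(1733)/5931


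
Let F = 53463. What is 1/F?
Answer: 1/53463 ≈ 1.8705e-5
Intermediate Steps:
1/F = 1/53463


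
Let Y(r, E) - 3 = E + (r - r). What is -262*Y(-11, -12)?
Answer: 2358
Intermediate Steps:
Y(r, E) = 3 + E (Y(r, E) = 3 + (E + (r - r)) = 3 + (E + 0) = 3 + E)
-262*Y(-11, -12) = -262*(3 - 12) = -262*(-9) = 2358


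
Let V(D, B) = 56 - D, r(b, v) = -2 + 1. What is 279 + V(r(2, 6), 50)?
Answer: 336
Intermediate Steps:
r(b, v) = -1
279 + V(r(2, 6), 50) = 279 + (56 - 1*(-1)) = 279 + (56 + 1) = 279 + 57 = 336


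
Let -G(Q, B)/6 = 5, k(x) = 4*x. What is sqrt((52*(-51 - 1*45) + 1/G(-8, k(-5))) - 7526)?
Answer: I*sqrt(11266230)/30 ≈ 111.88*I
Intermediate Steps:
G(Q, B) = -30 (G(Q, B) = -6*5 = -30)
sqrt((52*(-51 - 1*45) + 1/G(-8, k(-5))) - 7526) = sqrt((52*(-51 - 1*45) + 1/(-30)) - 7526) = sqrt((52*(-51 - 45) - 1/30) - 7526) = sqrt((52*(-96) - 1/30) - 7526) = sqrt((-4992 - 1/30) - 7526) = sqrt(-149761/30 - 7526) = sqrt(-375541/30) = I*sqrt(11266230)/30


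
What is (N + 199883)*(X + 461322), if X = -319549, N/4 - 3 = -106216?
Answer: -31894530037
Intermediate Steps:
N = -424852 (N = 12 + 4*(-106216) = 12 - 424864 = -424852)
(N + 199883)*(X + 461322) = (-424852 + 199883)*(-319549 + 461322) = -224969*141773 = -31894530037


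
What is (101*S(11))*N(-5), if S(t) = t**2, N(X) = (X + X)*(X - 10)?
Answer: 1833150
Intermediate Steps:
N(X) = 2*X*(-10 + X) (N(X) = (2*X)*(-10 + X) = 2*X*(-10 + X))
(101*S(11))*N(-5) = (101*11**2)*(2*(-5)*(-10 - 5)) = (101*121)*(2*(-5)*(-15)) = 12221*150 = 1833150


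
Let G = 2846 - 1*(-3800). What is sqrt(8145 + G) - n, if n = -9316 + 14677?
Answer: -5361 + sqrt(14791) ≈ -5239.4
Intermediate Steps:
G = 6646 (G = 2846 + 3800 = 6646)
n = 5361
sqrt(8145 + G) - n = sqrt(8145 + 6646) - 1*5361 = sqrt(14791) - 5361 = -5361 + sqrt(14791)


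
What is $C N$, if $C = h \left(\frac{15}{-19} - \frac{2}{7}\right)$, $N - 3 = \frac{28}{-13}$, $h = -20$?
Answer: $\frac{2420}{133} \approx 18.195$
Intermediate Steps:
$N = \frac{11}{13}$ ($N = 3 + \frac{28}{-13} = 3 + 28 \left(- \frac{1}{13}\right) = 3 - \frac{28}{13} = \frac{11}{13} \approx 0.84615$)
$C = \frac{2860}{133}$ ($C = - 20 \left(\frac{15}{-19} - \frac{2}{7}\right) = - 20 \left(15 \left(- \frac{1}{19}\right) - \frac{2}{7}\right) = - 20 \left(- \frac{15}{19} - \frac{2}{7}\right) = \left(-20\right) \left(- \frac{143}{133}\right) = \frac{2860}{133} \approx 21.504$)
$C N = \frac{2860}{133} \cdot \frac{11}{13} = \frac{2420}{133}$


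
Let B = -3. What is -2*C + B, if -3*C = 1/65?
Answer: -583/195 ≈ -2.9897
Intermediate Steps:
C = -1/195 (C = -1/3/65 = -1/3*1/65 = -1/195 ≈ -0.0051282)
-2*C + B = -2*(-1/195) - 3 = 2/195 - 3 = -583/195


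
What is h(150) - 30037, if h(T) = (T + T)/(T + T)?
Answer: -30036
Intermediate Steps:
h(T) = 1 (h(T) = (2*T)/((2*T)) = (2*T)*(1/(2*T)) = 1)
h(150) - 30037 = 1 - 30037 = -30036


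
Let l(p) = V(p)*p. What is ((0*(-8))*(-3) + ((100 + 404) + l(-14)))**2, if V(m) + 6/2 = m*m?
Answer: 4831204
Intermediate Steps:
V(m) = -3 + m**2 (V(m) = -3 + m*m = -3 + m**2)
l(p) = p*(-3 + p**2) (l(p) = (-3 + p**2)*p = p*(-3 + p**2))
((0*(-8))*(-3) + ((100 + 404) + l(-14)))**2 = ((0*(-8))*(-3) + ((100 + 404) - 14*(-3 + (-14)**2)))**2 = (0*(-3) + (504 - 14*(-3 + 196)))**2 = (0 + (504 - 14*193))**2 = (0 + (504 - 2702))**2 = (0 - 2198)**2 = (-2198)**2 = 4831204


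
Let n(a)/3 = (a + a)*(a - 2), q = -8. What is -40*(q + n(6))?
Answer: -5440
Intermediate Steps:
n(a) = 6*a*(-2 + a) (n(a) = 3*((a + a)*(a - 2)) = 3*((2*a)*(-2 + a)) = 3*(2*a*(-2 + a)) = 6*a*(-2 + a))
-40*(q + n(6)) = -40*(-8 + 6*6*(-2 + 6)) = -40*(-8 + 6*6*4) = -40*(-8 + 144) = -40*136 = -5440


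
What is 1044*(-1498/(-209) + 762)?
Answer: 167829264/209 ≈ 8.0301e+5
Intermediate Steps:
1044*(-1498/(-209) + 762) = 1044*(-1498*(-1/209) + 762) = 1044*(1498/209 + 762) = 1044*(160756/209) = 167829264/209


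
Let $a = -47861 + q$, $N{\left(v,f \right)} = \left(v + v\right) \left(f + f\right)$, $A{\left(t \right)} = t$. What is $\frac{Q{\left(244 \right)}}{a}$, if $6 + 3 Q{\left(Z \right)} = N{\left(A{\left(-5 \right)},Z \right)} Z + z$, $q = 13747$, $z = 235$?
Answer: $\frac{1190491}{102342} \approx 11.632$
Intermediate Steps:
$N{\left(v,f \right)} = 4 f v$ ($N{\left(v,f \right)} = 2 v 2 f = 4 f v$)
$a = -34114$ ($a = -47861 + 13747 = -34114$)
$Q{\left(Z \right)} = \frac{229}{3} - \frac{20 Z^{2}}{3}$ ($Q{\left(Z \right)} = -2 + \frac{4 Z \left(-5\right) Z + 235}{3} = -2 + \frac{- 20 Z Z + 235}{3} = -2 + \frac{- 20 Z^{2} + 235}{3} = -2 + \frac{235 - 20 Z^{2}}{3} = -2 - \left(- \frac{235}{3} + \frac{20 Z^{2}}{3}\right) = \frac{229}{3} - \frac{20 Z^{2}}{3}$)
$\frac{Q{\left(244 \right)}}{a} = \frac{\frac{229}{3} - \frac{20 \cdot 244^{2}}{3}}{-34114} = \left(\frac{229}{3} - \frac{1190720}{3}\right) \left(- \frac{1}{34114}\right) = \left(- \frac{1190491}{3}\right) \left(- \frac{1}{34114}\right) = \frac{1190491}{102342}$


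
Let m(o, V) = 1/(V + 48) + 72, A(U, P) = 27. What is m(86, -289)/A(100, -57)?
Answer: 17351/6507 ≈ 2.6665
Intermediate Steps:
m(o, V) = 72 + 1/(48 + V) (m(o, V) = 1/(48 + V) + 72 = 72 + 1/(48 + V))
m(86, -289)/A(100, -57) = ((3457 + 72*(-289))/(48 - 289))/27 = ((3457 - 20808)/(-241))*(1/27) = -1/241*(-17351)*(1/27) = (17351/241)*(1/27) = 17351/6507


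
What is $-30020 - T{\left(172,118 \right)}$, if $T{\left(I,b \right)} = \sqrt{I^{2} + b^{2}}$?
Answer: $-30020 - 2 \sqrt{10877} \approx -30229.0$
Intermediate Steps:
$-30020 - T{\left(172,118 \right)} = -30020 - \sqrt{172^{2} + 118^{2}} = -30020 - \sqrt{29584 + 13924} = -30020 - \sqrt{43508} = -30020 - 2 \sqrt{10877}$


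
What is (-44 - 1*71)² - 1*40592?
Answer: -27367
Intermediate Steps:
(-44 - 1*71)² - 1*40592 = (-44 - 71)² - 40592 = (-115)² - 40592 = 13225 - 40592 = -27367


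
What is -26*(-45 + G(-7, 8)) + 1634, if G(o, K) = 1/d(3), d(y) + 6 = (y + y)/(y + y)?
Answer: 14046/5 ≈ 2809.2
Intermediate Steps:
d(y) = -5 (d(y) = -6 + (y + y)/(y + y) = -6 + (2*y)/((2*y)) = -6 + (2*y)*(1/(2*y)) = -6 + 1 = -5)
G(o, K) = -1/5 (G(o, K) = 1/(-5) = -1/5)
-26*(-45 + G(-7, 8)) + 1634 = -26*(-45 - 1/5) + 1634 = -26*(-226/5) + 1634 = 5876/5 + 1634 = 14046/5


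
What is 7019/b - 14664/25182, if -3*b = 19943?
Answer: -137116921/83700771 ≈ -1.6382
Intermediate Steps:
b = -19943/3 (b = -⅓*19943 = -19943/3 ≈ -6647.7)
7019/b - 14664/25182 = 7019/(-19943/3) - 14664/25182 = 7019*(-3/19943) - 14664*1/25182 = -21057/19943 - 2444/4197 = -137116921/83700771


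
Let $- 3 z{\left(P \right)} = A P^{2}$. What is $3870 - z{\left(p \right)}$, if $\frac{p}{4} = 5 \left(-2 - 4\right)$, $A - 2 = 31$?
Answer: $162270$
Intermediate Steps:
$A = 33$ ($A = 2 + 31 = 33$)
$p = -120$ ($p = 4 \cdot 5 \left(-2 - 4\right) = 4 \cdot 5 \left(-6\right) = 4 \left(-30\right) = -120$)
$z{\left(P \right)} = - 11 P^{2}$ ($z{\left(P \right)} = - \frac{33 P^{2}}{3} = - 11 P^{2}$)
$3870 - z{\left(p \right)} = 3870 - - 11 \left(-120\right)^{2} = 3870 - \left(-11\right) 14400 = 3870 - -158400 = 3870 + 158400 = 162270$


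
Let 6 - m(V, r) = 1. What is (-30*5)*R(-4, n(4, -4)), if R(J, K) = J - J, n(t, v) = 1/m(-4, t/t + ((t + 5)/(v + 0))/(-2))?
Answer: 0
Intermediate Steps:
m(V, r) = 5 (m(V, r) = 6 - 1*1 = 6 - 1 = 5)
n(t, v) = ⅕ (n(t, v) = 1/5 = ⅕)
R(J, K) = 0
(-30*5)*R(-4, n(4, -4)) = -30*5*0 = -150*0 = 0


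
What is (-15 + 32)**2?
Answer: 289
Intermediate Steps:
(-15 + 32)**2 = 17**2 = 289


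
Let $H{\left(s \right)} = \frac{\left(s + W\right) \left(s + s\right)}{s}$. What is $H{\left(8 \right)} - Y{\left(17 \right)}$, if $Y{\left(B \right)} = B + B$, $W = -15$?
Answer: $-48$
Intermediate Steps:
$H{\left(s \right)} = -30 + 2 s$ ($H{\left(s \right)} = \frac{\left(s - 15\right) \left(s + s\right)}{s} = \frac{\left(-15 + s\right) 2 s}{s} = \frac{2 s \left(-15 + s\right)}{s} = -30 + 2 s$)
$Y{\left(B \right)} = 2 B$
$H{\left(8 \right)} - Y{\left(17 \right)} = \left(-30 + 2 \cdot 8\right) - 2 \cdot 17 = \left(-30 + 16\right) - 34 = -14 - 34 = -48$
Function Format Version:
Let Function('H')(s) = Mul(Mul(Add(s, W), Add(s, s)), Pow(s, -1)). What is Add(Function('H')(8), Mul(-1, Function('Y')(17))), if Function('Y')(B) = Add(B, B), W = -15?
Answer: -48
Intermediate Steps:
Function('H')(s) = Add(-30, Mul(2, s)) (Function('H')(s) = Mul(Mul(Add(s, -15), Add(s, s)), Pow(s, -1)) = Mul(Mul(Add(-15, s), Mul(2, s)), Pow(s, -1)) = Mul(Mul(2, s, Add(-15, s)), Pow(s, -1)) = Add(-30, Mul(2, s)))
Function('Y')(B) = Mul(2, B)
Add(Function('H')(8), Mul(-1, Function('Y')(17))) = Add(Add(-30, Mul(2, 8)), Mul(-1, Mul(2, 17))) = Add(Add(-30, 16), Mul(-1, 34)) = Add(-14, -34) = -48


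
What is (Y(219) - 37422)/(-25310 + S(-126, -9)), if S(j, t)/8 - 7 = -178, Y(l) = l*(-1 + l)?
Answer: -5160/13339 ≈ -0.38684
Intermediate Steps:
S(j, t) = -1368 (S(j, t) = 56 + 8*(-178) = 56 - 1424 = -1368)
(Y(219) - 37422)/(-25310 + S(-126, -9)) = (219*(-1 + 219) - 37422)/(-25310 - 1368) = (219*218 - 37422)/(-26678) = (47742 - 37422)*(-1/26678) = 10320*(-1/26678) = -5160/13339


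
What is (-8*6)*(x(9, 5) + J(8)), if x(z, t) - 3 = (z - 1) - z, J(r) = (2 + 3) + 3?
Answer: -480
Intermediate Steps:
J(r) = 8 (J(r) = 5 + 3 = 8)
x(z, t) = 2 (x(z, t) = 3 + ((z - 1) - z) = 3 + ((-1 + z) - z) = 3 - 1 = 2)
(-8*6)*(x(9, 5) + J(8)) = (-8*6)*(2 + 8) = -48*10 = -480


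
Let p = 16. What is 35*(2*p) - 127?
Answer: 993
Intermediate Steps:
35*(2*p) - 127 = 35*(2*16) - 127 = 35*32 - 127 = 1120 - 127 = 993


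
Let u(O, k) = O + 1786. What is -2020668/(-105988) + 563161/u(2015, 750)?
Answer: 16842216784/100715097 ≈ 167.23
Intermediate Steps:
u(O, k) = 1786 + O
-2020668/(-105988) + 563161/u(2015, 750) = -2020668/(-105988) + 563161/(1786 + 2015) = -2020668*(-1/105988) + 563161/3801 = 505167/26497 + 563161*(1/3801) = 505167/26497 + 563161/3801 = 16842216784/100715097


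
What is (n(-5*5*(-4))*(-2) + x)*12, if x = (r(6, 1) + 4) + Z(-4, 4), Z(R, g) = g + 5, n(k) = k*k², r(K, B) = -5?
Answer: -23999904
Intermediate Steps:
n(k) = k³
Z(R, g) = 5 + g
x = 8 (x = (-5 + 4) + (5 + 4) = -1 + 9 = 8)
(n(-5*5*(-4))*(-2) + x)*12 = ((-5*5*(-4))³*(-2) + 8)*12 = ((-25*(-4))³*(-2) + 8)*12 = (100³*(-2) + 8)*12 = (1000000*(-2) + 8)*12 = (-2000000 + 8)*12 = -1999992*12 = -23999904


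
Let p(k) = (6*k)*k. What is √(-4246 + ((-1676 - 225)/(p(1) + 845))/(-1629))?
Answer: I*√906647835182723/462093 ≈ 65.161*I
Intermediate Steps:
p(k) = 6*k²
√(-4246 + ((-1676 - 225)/(p(1) + 845))/(-1629)) = √(-4246 + ((-1676 - 225)/(6*1² + 845))/(-1629)) = √(-4246 - 1901/(6*1 + 845)*(-1/1629)) = √(-4246 - 1901/(6 + 845)*(-1/1629)) = √(-4246 - 1901/851*(-1/1629)) = √(-4246 + 1901/1386279) = √(-5886138733/1386279) = I*√906647835182723/462093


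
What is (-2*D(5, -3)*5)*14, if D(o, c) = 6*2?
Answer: -1680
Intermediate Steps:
D(o, c) = 12
(-2*D(5, -3)*5)*14 = (-2*12*5)*14 = -24*5*14 = -120*14 = -1680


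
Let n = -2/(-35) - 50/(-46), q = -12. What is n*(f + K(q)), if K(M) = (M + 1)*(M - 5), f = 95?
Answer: 259722/805 ≈ 322.64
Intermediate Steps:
K(M) = (1 + M)*(-5 + M)
n = 921/805 (n = -2*(-1/35) - 50*(-1/46) = 2/35 + 25/23 = 921/805 ≈ 1.1441)
n*(f + K(q)) = 921*(95 + (-5 + (-12)² - 4*(-12)))/805 = 921*(95 + (-5 + 144 + 48))/805 = 921*(95 + 187)/805 = (921/805)*282 = 259722/805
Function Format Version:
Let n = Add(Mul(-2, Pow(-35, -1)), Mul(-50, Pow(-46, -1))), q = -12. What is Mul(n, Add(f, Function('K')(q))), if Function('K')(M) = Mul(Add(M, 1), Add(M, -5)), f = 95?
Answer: Rational(259722, 805) ≈ 322.64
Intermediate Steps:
Function('K')(M) = Mul(Add(1, M), Add(-5, M))
n = Rational(921, 805) (n = Add(Mul(-2, Rational(-1, 35)), Mul(-50, Rational(-1, 46))) = Add(Rational(2, 35), Rational(25, 23)) = Rational(921, 805) ≈ 1.1441)
Mul(n, Add(f, Function('K')(q))) = Mul(Rational(921, 805), Add(95, Add(-5, Pow(-12, 2), Mul(-4, -12)))) = Mul(Rational(921, 805), Add(95, Add(-5, 144, 48))) = Mul(Rational(921, 805), Add(95, 187)) = Mul(Rational(921, 805), 282) = Rational(259722, 805)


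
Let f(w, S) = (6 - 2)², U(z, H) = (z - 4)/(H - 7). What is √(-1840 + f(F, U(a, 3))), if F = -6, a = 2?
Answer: 4*I*√114 ≈ 42.708*I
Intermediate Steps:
U(z, H) = (-4 + z)/(-7 + H)
f(w, S) = 16 (f(w, S) = 4² = 16)
√(-1840 + f(F, U(a, 3))) = √(-1840 + 16) = √(-1824) = 4*I*√114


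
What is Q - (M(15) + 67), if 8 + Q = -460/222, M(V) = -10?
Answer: -7445/111 ≈ -67.072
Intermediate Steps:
Q = -1118/111 (Q = -8 - 460/222 = -8 - 460*1/222 = -8 - 230/111 = -1118/111 ≈ -10.072)
Q - (M(15) + 67) = -1118/111 - (-10 + 67) = -1118/111 - 1*57 = -1118/111 - 57 = -7445/111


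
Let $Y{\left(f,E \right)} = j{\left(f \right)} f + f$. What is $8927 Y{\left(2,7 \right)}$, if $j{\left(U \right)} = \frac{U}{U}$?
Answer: $35708$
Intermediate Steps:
$j{\left(U \right)} = 1$
$Y{\left(f,E \right)} = 2 f$ ($Y{\left(f,E \right)} = 1 f + f = f + f = 2 f$)
$8927 Y{\left(2,7 \right)} = 8927 \cdot 2 \cdot 2 = 8927 \cdot 4 = 35708$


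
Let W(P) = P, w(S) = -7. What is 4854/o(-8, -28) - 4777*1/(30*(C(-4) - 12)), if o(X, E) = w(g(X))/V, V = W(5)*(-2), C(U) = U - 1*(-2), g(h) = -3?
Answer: 2917177/420 ≈ 6945.7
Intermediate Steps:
C(U) = 2 + U (C(U) = U + 2 = 2 + U)
V = -10 (V = 5*(-2) = -10)
o(X, E) = 7/10 (o(X, E) = -7/(-10) = -7*(-1/10) = 7/10)
4854/o(-8, -28) - 4777*1/(30*(C(-4) - 12)) = 4854/(7/10) - 4777*1/(30*((2 - 4) - 12)) = 4854*(10/7) - 4777*1/(30*(-2 - 12)) = 48540/7 - 4777/((-14*30)) = 48540/7 - 4777/(-420) = 48540/7 - 4777*(-1/420) = 48540/7 + 4777/420 = 2917177/420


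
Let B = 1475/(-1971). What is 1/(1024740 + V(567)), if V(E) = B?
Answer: 1971/2019761065 ≈ 9.7586e-7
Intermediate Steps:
B = -1475/1971 (B = 1475*(-1/1971) = -1475/1971 ≈ -0.74835)
V(E) = -1475/1971
1/(1024740 + V(567)) = 1/(1024740 - 1475/1971) = 1/(2019761065/1971) = 1971/2019761065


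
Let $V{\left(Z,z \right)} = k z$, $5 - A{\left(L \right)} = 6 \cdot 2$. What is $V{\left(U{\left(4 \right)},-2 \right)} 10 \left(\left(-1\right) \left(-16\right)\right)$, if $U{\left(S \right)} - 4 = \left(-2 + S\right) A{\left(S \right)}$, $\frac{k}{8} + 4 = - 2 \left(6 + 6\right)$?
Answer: $71680$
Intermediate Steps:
$k = -224$ ($k = -32 + 8 \left(- 2 \left(6 + 6\right)\right) = -32 + 8 \left(\left(-2\right) 12\right) = -32 + 8 \left(-24\right) = -32 - 192 = -224$)
$A{\left(L \right)} = -7$ ($A{\left(L \right)} = 5 - 6 \cdot 2 = 5 - 12 = -7$)
$U{\left(S \right)} = 18 - 7 S$ ($U{\left(S \right)} = 4 + \left(-2 + S\right) \left(-7\right) = 4 - \left(-14 + 7 S\right) = 18 - 7 S$)
$V{\left(Z,z \right)} = - 224 z$
$V{\left(U{\left(4 \right)},-2 \right)} 10 \left(\left(-1\right) \left(-16\right)\right) = \left(-224\right) \left(-2\right) 10 \left(\left(-1\right) \left(-16\right)\right) = 448 \cdot 10 \cdot 16 = 4480 \cdot 16 = 71680$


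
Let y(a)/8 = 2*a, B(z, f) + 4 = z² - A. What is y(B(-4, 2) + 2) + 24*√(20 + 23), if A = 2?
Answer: 192 + 24*√43 ≈ 349.38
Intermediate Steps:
B(z, f) = -6 + z² (B(z, f) = -4 + (z² - 1*2) = -4 + (z² - 2) = -4 + (-2 + z²) = -6 + z²)
y(a) = 16*a (y(a) = 8*(2*a) = 16*a)
y(B(-4, 2) + 2) + 24*√(20 + 23) = 16*((-6 + (-4)²) + 2) + 24*√(20 + 23) = 16*((-6 + 16) + 2) + 24*√43 = 16*(10 + 2) + 24*√43 = 16*12 + 24*√43 = 192 + 24*√43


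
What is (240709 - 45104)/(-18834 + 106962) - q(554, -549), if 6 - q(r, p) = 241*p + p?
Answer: -11708842987/88128 ≈ -1.3286e+5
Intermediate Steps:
q(r, p) = 6 - 242*p (q(r, p) = 6 - (241*p + p) = 6 - 242*p)
(240709 - 45104)/(-18834 + 106962) - q(554, -549) = (240709 - 45104)/(-18834 + 106962) - (6 - 242*(-549)) = 195605/88128 - (6 + 132858) = 195605*(1/88128) - 1*132864 = 195605/88128 - 132864 = -11708842987/88128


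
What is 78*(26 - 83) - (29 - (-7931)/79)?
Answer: -361456/79 ≈ -4575.4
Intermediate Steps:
78*(26 - 83) - (29 - (-7931)/79) = 78*(-57) - (29 - (-7931)/79) = -4446 - (29 - 77*(-103/79)) = -4446 - (29 + 7931/79) = -4446 - 1*10222/79 = -4446 - 10222/79 = -361456/79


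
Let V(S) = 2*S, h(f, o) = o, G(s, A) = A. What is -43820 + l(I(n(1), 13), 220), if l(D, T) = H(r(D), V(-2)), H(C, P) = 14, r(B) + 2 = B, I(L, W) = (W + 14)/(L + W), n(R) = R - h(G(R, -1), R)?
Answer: -43806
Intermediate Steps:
n(R) = 0 (n(R) = R - R = 0)
I(L, W) = (14 + W)/(L + W)
r(B) = -2 + B
l(D, T) = 14
-43820 + l(I(n(1), 13), 220) = -43820 + 14 = -43806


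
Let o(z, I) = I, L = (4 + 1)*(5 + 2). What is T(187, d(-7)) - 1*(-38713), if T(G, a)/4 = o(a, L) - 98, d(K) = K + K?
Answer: 38461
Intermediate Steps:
L = 35 (L = 5*7 = 35)
d(K) = 2*K
T(G, a) = -252 (T(G, a) = 4*(35 - 98) = 4*(-63) = -252)
T(187, d(-7)) - 1*(-38713) = -252 - 1*(-38713) = -252 + 38713 = 38461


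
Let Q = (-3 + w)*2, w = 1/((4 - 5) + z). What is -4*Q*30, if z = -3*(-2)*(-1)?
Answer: 5280/7 ≈ 754.29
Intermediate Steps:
z = -6 (z = 6*(-1) = -6)
w = -⅐ (w = 1/((4 - 5) - 6) = 1/(-1 - 6) = 1/(-7) = -⅐ ≈ -0.14286)
Q = -44/7 (Q = (-3 - ⅐)*2 = -22/7*2 = -44/7 ≈ -6.2857)
-4*Q*30 = -4*(-44/7)*30 = (176/7)*30 = 5280/7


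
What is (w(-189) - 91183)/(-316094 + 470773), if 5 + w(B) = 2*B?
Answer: -91566/154679 ≈ -0.59197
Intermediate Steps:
w(B) = -5 + 2*B
(w(-189) - 91183)/(-316094 + 470773) = ((-5 + 2*(-189)) - 91183)/(-316094 + 470773) = ((-5 - 378) - 91183)/154679 = (-383 - 91183)*(1/154679) = -91566*1/154679 = -91566/154679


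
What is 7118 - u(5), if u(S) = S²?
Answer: 7093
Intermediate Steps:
7118 - u(5) = 7118 - 1*5² = 7118 - 1*25 = 7118 - 25 = 7093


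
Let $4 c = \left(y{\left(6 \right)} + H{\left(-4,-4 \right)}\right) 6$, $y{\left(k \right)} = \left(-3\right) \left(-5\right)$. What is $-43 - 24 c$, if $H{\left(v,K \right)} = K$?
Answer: $-439$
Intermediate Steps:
$y{\left(k \right)} = 15$
$c = \frac{33}{2}$ ($c = \frac{\left(15 - 4\right) 6}{4} = \frac{11 \cdot 6}{4} = \frac{1}{4} \cdot 66 = \frac{33}{2} \approx 16.5$)
$-43 - 24 c = -43 - 396 = -439$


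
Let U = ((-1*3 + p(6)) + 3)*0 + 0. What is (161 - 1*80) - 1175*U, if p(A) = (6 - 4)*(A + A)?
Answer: 81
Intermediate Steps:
p(A) = 4*A (p(A) = 2*(2*A) = 4*A)
U = 0 (U = ((-1*3 + 4*6) + 3)*0 + 0 = ((-3 + 24) + 3)*0 + 0 = (21 + 3)*0 + 0 = 24*0 + 0 = 0 + 0 = 0)
(161 - 1*80) - 1175*U = (161 - 1*80) - 1175*0 = (161 - 80) + 0 = 81 + 0 = 81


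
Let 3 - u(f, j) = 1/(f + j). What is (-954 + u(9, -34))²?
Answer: 565203076/625 ≈ 9.0433e+5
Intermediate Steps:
u(f, j) = 3 - 1/(f + j)
(-954 + u(9, -34))² = (-954 + (-1 + 3*9 + 3*(-34))/(9 - 34))² = (-954 + (-1 + 27 - 102)/(-25))² = (-954 - 1/25*(-76))² = (-954 + 76/25)² = (-23774/25)² = 565203076/625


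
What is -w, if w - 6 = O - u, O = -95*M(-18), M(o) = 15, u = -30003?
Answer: -28584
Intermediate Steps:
O = -1425 (O = -95*15 = -1425)
w = 28584 (w = 6 + (-1425 - 1*(-30003)) = 6 + (-1425 + 30003) = 6 + 28578 = 28584)
-w = -1*28584 = -28584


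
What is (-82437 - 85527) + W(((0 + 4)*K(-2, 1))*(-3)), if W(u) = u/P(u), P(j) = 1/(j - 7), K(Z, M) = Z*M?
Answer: -167556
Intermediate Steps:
K(Z, M) = M*Z
P(j) = 1/(-7 + j)
W(u) = u*(-7 + u) (W(u) = u/(1/(-7 + u)) = u*(-7 + u))
(-82437 - 85527) + W(((0 + 4)*K(-2, 1))*(-3)) = (-82437 - 85527) + (((0 + 4)*(1*(-2)))*(-3))*(-7 + ((0 + 4)*(1*(-2)))*(-3)) = -167964 + ((4*(-2))*(-3))*(-7 + (4*(-2))*(-3)) = -167964 + (-8*(-3))*(-7 - 8*(-3)) = -167964 + 24*(-7 + 24) = -167964 + 24*17 = -167964 + 408 = -167556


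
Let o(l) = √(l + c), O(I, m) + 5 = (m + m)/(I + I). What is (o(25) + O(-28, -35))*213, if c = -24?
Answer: -2343/4 ≈ -585.75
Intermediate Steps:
O(I, m) = -5 + m/I (O(I, m) = -5 + (m + m)/(I + I) = -5 + (2*m)/((2*I)) = -5 + (2*m)*(1/(2*I)) = -5 + m/I)
o(l) = √(-24 + l) (o(l) = √(l - 24) = √(-24 + l))
(o(25) + O(-28, -35))*213 = (√(-24 + 25) + (-5 - 35/(-28)))*213 = (√1 + (-5 - 35*(-1/28)))*213 = (1 + (-5 + 5/4))*213 = (1 - 15/4)*213 = -11/4*213 = -2343/4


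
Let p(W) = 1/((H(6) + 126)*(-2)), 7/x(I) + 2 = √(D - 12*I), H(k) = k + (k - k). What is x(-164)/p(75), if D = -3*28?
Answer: -462/235 - 462*√471/235 ≈ -44.632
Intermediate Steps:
H(k) = k (H(k) = k + 0 = k)
D = -84
x(I) = 7/(-2 + √(-84 - 12*I))
p(W) = -1/264 (p(W) = 1/((6 + 126)*(-2)) = -½/132 = (1/132)*(-½) = -1/264)
x(-164)/p(75) = (7/(2*(-1 + √3*√(-7 - 1*(-164)))))/(-1/264) = (7/(2*(-1 + √3*√(-7 + 164))))*(-264) = (7/(2*(-1 + √3*√157)))*(-264) = (7/(2*(-1 + √471)))*(-264) = -924/(-1 + √471)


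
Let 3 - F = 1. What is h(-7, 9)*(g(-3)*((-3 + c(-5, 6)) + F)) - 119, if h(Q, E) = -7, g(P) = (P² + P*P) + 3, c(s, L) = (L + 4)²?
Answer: -14672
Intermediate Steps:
c(s, L) = (4 + L)²
F = 2 (F = 3 - 1*1 = 3 - 1 = 2)
g(P) = 3 + 2*P² (g(P) = (P² + P²) + 3 = 2*P² + 3 = 3 + 2*P²)
h(-7, 9)*(g(-3)*((-3 + c(-5, 6)) + F)) - 119 = -7*(3 + 2*(-3)²)*((-3 + (4 + 6)²) + 2) - 119 = -7*(3 + 2*9)*((-3 + 10²) + 2) - 119 = -7*(3 + 18)*((-3 + 100) + 2) - 119 = -147*(97 + 2) - 119 = -147*99 - 119 = -7*2079 - 119 = -14553 - 119 = -14672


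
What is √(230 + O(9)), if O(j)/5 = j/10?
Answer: √938/2 ≈ 15.313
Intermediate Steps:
O(j) = j/2 (O(j) = 5*(j/10) = j/2)
√(230 + O(9)) = √(230 + (½)*9) = √(230 + 9/2) = √(469/2) = √938/2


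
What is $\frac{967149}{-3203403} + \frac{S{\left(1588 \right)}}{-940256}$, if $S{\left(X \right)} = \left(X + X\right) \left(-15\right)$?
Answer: $- \frac{31531563801}{125500787132} \approx -0.25125$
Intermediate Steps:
$S{\left(X \right)} = - 30 X$ ($S{\left(X \right)} = 2 X \left(-15\right) = - 30 X$)
$\frac{967149}{-3203403} + \frac{S{\left(1588 \right)}}{-940256} = \frac{967149}{-3203403} + \frac{\left(-30\right) 1588}{-940256} = 967149 \left(- \frac{1}{3203403}\right) - - \frac{5955}{117532} = - \frac{322383}{1067801} + \frac{5955}{117532} = - \frac{31531563801}{125500787132}$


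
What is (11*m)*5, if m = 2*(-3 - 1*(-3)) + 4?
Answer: 220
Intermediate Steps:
m = 4 (m = 2*(-3 + 3) + 4 = 2*0 + 4 = 0 + 4 = 4)
(11*m)*5 = (11*4)*5 = 44*5 = 220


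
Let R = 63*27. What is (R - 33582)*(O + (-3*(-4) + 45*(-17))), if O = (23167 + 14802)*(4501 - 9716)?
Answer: 6312727734528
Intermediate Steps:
R = 1701
O = -198008335 (O = 37969*(-5215) = -198008335)
(R - 33582)*(O + (-3*(-4) + 45*(-17))) = (1701 - 33582)*(-198008335 + (-3*(-4) + 45*(-17))) = -31881*(-198008335 + (12 - 765)) = -31881*(-198008335 - 753) = -31881*(-198009088) = 6312727734528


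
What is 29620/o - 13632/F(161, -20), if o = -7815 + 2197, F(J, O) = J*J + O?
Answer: -421886098/72755909 ≈ -5.7987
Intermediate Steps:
F(J, O) = O + J² (F(J, O) = J² + O = O + J²)
o = -5618
29620/o - 13632/F(161, -20) = 29620/(-5618) - 13632/(-20 + 161²) = 29620*(-1/5618) - 13632/(-20 + 25921) = -14810/2809 - 13632/25901 = -421886098/72755909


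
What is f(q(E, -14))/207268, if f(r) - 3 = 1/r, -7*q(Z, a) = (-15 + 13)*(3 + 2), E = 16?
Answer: 37/2072680 ≈ 1.7851e-5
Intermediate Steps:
q(Z, a) = 10/7 (q(Z, a) = -(-15 + 13)*(3 + 2)/7 = -(-2)*5/7 = -⅐*(-10) = 10/7)
f(r) = 3 + 1/r
f(q(E, -14))/207268 = (3 + 1/(10/7))/207268 = (3 + 7/10)*(1/207268) = (37/10)*(1/207268) = 37/2072680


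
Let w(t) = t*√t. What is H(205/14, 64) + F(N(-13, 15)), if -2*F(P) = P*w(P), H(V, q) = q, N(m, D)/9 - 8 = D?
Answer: 64 - 128547*√23/2 ≈ -3.0818e+5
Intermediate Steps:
N(m, D) = 72 + 9*D
w(t) = t^(3/2)
F(P) = -P^(5/2)/2 (F(P) = -P*P^(3/2)/2 = -P^(5/2)/2)
H(205/14, 64) + F(N(-13, 15)) = 64 - (72 + 9*15)^(5/2)/2 = 64 - (72 + 135)^(5/2)/2 = 64 - 128547*√23/2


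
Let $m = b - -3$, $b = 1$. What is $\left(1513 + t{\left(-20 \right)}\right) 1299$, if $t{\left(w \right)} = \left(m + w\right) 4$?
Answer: $1882251$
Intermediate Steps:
$m = 4$ ($m = 1 - -3 = 1 + 3 = 4$)
$t{\left(w \right)} = 16 + 4 w$ ($t{\left(w \right)} = \left(4 + w\right) 4 = 16 + 4 w$)
$\left(1513 + t{\left(-20 \right)}\right) 1299 = \left(1513 + \left(16 + 4 \left(-20\right)\right)\right) 1299 = \left(1513 + \left(16 - 80\right)\right) 1299 = \left(1513 - 64\right) 1299 = 1449 \cdot 1299 = 1882251$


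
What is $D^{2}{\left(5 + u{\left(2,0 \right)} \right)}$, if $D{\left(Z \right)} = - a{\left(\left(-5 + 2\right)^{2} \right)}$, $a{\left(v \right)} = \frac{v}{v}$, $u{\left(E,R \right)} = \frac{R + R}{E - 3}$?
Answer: $1$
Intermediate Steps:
$u{\left(E,R \right)} = \frac{2 R}{-3 + E}$
$a{\left(v \right)} = 1$
$D{\left(Z \right)} = -1$ ($D{\left(Z \right)} = \left(-1\right) 1 = -1$)
$D^{2}{\left(5 + u{\left(2,0 \right)} \right)} = \left(-1\right)^{2} = 1$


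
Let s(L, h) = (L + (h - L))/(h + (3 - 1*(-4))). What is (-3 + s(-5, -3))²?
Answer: 225/16 ≈ 14.063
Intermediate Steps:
s(L, h) = h/(7 + h) (s(L, h) = h/(h + (3 + 4)) = h/(h + 7) = h/(7 + h))
(-3 + s(-5, -3))² = (-3 - 3/(7 - 3))² = (-3 - 3/4)² = (-3 - 3*¼)² = (-3 - ¾)² = (-15/4)² = 225/16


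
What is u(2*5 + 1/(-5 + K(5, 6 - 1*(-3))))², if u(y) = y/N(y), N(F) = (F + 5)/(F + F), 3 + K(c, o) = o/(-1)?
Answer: 815730721/4661281 ≈ 175.00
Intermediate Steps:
K(c, o) = -3 - o (K(c, o) = -3 + o/(-1) = -3 + o*(-1) = -3 - o)
N(F) = (5 + F)/(2*F) (N(F) = (5 + F)/((2*F)) = (5 + F)*(1/(2*F)) = (5 + F)/(2*F))
u(y) = 2*y²/(5 + y) (u(y) = y/(((5 + y)/(2*y))) = y*(2*y/(5 + y)) = 2*y²/(5 + y))
u(2*5 + 1/(-5 + K(5, 6 - 1*(-3))))² = (2*(2*5 + 1/(-5 + (-3 - (6 - 1*(-3)))))²/(5 + (2*5 + 1/(-5 + (-3 - (6 - 1*(-3)))))))² = (2*(10 + 1/(-5 + (-3 - (6 + 3))))²/(5 + (10 + 1/(-5 + (-3 - (6 + 3))))))² = (2*(10 + 1/(-5 + (-3 - 1*9)))²/(5 + (10 + 1/(-5 + (-3 - 1*9)))))² = (2*(10 + 1/(-5 + (-3 - 9)))²/(5 + (10 + 1/(-5 + (-3 - 9)))))² = (2*(10 + 1/(-5 - 12))²/(5 + (10 + 1/(-5 - 12))))² = (2*(10 + 1/(-17))²/(5 + (10 + 1/(-17))))² = (2*(10 - 1/17)²/(5 + (10 - 1/17)))² = (2*(169/17)²/(5 + 169/17))² = (2*(28561/289)/(254/17))² = (2*(28561/289)*(17/254))² = (28561/2159)² = 815730721/4661281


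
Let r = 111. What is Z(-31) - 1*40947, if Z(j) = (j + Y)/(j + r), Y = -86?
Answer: -3275877/80 ≈ -40948.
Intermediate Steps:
Z(j) = (-86 + j)/(111 + j) (Z(j) = (j - 86)/(j + 111) = (-86 + j)/(111 + j))
Z(-31) - 1*40947 = (-86 - 31)/(111 - 31) - 1*40947 = -117/80 - 40947 = -3275877/80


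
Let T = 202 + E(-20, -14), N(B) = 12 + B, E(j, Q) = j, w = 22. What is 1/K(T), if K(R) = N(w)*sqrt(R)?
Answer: sqrt(182)/6188 ≈ 0.0021801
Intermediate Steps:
T = 182 (T = 202 - 20 = 182)
K(R) = 34*sqrt(R) (K(R) = (12 + 22)*sqrt(R) = 34*sqrt(R))
1/K(T) = 1/(34*sqrt(182)) = sqrt(182)/6188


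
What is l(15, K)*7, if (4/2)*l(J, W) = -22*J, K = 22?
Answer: -1155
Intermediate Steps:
l(J, W) = -11*J (l(J, W) = (-22*J)/2 = -11*J)
l(15, K)*7 = -11*15*7 = -165*7 = -1155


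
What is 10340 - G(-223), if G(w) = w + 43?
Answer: 10520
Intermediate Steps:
G(w) = 43 + w
10340 - G(-223) = 10340 - (43 - 223) = 10340 - 1*(-180) = 10340 + 180 = 10520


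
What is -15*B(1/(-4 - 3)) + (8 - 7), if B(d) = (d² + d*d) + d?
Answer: 124/49 ≈ 2.5306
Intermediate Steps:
B(d) = d + 2*d² (B(d) = (d² + d²) + d = 2*d² + d = d + 2*d²)
-15*B(1/(-4 - 3)) + (8 - 7) = -15*(1 + 2/(-4 - 3))/(-4 - 3) + (8 - 7) = -15*(1 + 2/(-7))/(-7) + 1 = -(-15)*(1 + 2*(-⅐))/7 + 1 = -(-15)*(1 - 2/7)/7 + 1 = -(-15)*5/(7*7) + 1 = -15*(-5/49) + 1 = 75/49 + 1 = 124/49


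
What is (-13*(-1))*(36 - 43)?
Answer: -91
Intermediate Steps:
(-13*(-1))*(36 - 43) = 13*(-7) = -91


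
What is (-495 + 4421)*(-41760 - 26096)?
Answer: -266402656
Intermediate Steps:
(-495 + 4421)*(-41760 - 26096) = 3926*(-67856) = -266402656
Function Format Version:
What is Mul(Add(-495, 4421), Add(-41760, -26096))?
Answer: -266402656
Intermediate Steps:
Mul(Add(-495, 4421), Add(-41760, -26096)) = Mul(3926, -67856) = -266402656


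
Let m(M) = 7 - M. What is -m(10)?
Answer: 3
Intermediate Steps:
-m(10) = -(7 - 1*10) = -(7 - 10) = -1*(-3) = 3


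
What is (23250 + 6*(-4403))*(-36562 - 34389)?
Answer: 224772768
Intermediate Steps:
(23250 + 6*(-4403))*(-36562 - 34389) = (23250 - 26418)*(-70951) = -3168*(-70951) = 224772768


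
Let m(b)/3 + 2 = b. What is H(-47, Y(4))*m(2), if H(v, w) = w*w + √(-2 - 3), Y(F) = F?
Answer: 0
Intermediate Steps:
m(b) = -6 + 3*b
H(v, w) = w² + I*√5 (H(v, w) = w² + √(-5) = w² + I*√5)
H(-47, Y(4))*m(2) = (4² + I*√5)*(-6 + 3*2) = (16 + I*√5)*(-6 + 6) = (16 + I*√5)*0 = 0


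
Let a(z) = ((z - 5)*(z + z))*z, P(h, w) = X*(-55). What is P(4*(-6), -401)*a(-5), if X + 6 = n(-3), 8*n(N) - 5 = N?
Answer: -158125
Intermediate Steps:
n(N) = 5/8 + N/8
X = -23/4 (X = -6 + (5/8 + (⅛)*(-3)) = -6 + (5/8 - 3/8) = -6 + ¼ = -23/4 ≈ -5.7500)
P(h, w) = 1265/4 (P(h, w) = -23/4*(-55) = 1265/4)
a(z) = 2*z²*(-5 + z) (a(z) = ((-5 + z)*(2*z))*z = (2*z*(-5 + z))*z = 2*z²*(-5 + z))
P(4*(-6), -401)*a(-5) = 1265*(2*(-5)²*(-5 - 5))/4 = 1265*(2*25*(-10))/4 = (1265/4)*(-500) = -158125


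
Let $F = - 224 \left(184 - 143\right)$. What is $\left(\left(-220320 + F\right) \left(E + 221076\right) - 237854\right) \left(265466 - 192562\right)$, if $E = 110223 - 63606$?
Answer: $-4478992267393904$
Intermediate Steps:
$F = -9184$ ($F = \left(-224\right) 41 = -9184$)
$E = 46617$
$\left(\left(-220320 + F\right) \left(E + 221076\right) - 237854\right) \left(265466 - 192562\right) = \left(\left(-220320 - 9184\right) \left(46617 + 221076\right) - 237854\right) \left(265466 - 192562\right) = \left(\left(-229504\right) 267693 - 237854\right) 72904 = \left(-61436614272 - 237854\right) 72904 = \left(-61436852126\right) 72904 = -4478992267393904$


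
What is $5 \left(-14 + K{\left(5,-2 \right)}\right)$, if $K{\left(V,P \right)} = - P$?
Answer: $-60$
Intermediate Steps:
$5 \left(-14 + K{\left(5,-2 \right)}\right) = 5 \left(-14 - -2\right) = 5 \left(-14 + 2\right) = 5 \left(-12\right) = -60$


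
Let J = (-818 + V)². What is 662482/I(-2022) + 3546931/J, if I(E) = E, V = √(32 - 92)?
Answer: (-218035481183*I - 1083820552*√15)/(8088*(409*√15 + 83633*I)) ≈ -322.34 + 0.10037*I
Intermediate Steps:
V = 2*I*√15 (V = √(-60) = 2*I*√15 ≈ 7.746*I)
J = (-818 + 2*I*√15)² ≈ 6.6906e+5 - 1.267e+4*I
662482/I(-2022) + 3546931/J = 662482/(-2022) + 3546931/(669064 - 3272*I*√15) = 662482*(-1/2022) + 3546931/(669064 - 3272*I*√15) = -331241/1011 + 3546931/(669064 - 3272*I*√15)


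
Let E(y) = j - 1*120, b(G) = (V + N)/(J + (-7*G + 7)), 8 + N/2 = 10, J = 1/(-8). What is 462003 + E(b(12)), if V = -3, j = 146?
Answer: 462029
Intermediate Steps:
J = -⅛ ≈ -0.12500
N = 4 (N = -16 + 2*10 = -16 + 20 = 4)
b(G) = 1/(55/8 - 7*G) (b(G) = (-3 + 4)/(-⅛ + (-7*G + 7)) = 1/(-⅛ + (7 - 7*G)) = 1/(55/8 - 7*G))
E(y) = 26 (E(y) = 146 - 1*120 = 146 - 120 = 26)
462003 + E(b(12)) = 462003 + 26 = 462029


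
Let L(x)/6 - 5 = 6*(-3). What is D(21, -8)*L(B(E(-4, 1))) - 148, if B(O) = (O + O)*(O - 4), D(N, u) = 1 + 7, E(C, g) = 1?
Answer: -772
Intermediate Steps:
D(N, u) = 8
B(O) = 2*O*(-4 + O) (B(O) = (2*O)*(-4 + O) = 2*O*(-4 + O))
L(x) = -78 (L(x) = 30 + 6*(6*(-3)) = 30 + 6*(-18) = 30 - 108 = -78)
D(21, -8)*L(B(E(-4, 1))) - 148 = 8*(-78) - 148 = -624 - 148 = -772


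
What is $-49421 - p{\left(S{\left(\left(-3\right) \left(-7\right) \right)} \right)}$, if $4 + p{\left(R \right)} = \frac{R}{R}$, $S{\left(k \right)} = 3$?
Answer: $-49418$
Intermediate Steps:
$p{\left(R \right)} = -3$ ($p{\left(R \right)} = -4 + \frac{R}{R} = -4 + 1 = -3$)
$-49421 - p{\left(S{\left(\left(-3\right) \left(-7\right) \right)} \right)} = -49421 - -3 = -49421 + 3 = -49418$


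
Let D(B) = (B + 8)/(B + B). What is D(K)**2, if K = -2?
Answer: 9/4 ≈ 2.2500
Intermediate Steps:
D(B) = (8 + B)/(2*B) (D(B) = (8 + B)/((2*B)) = (8 + B)*(1/(2*B)) = (8 + B)/(2*B))
D(K)**2 = ((1/2)*(8 - 2)/(-2))**2 = ((1/2)*(-1/2)*6)**2 = (-3/2)**2 = 9/4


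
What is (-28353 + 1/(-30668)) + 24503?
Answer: -118071801/30668 ≈ -3850.0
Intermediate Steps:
(-28353 + 1/(-30668)) + 24503 = (-28353 - 1/30668) + 24503 = -869529805/30668 + 24503 = -118071801/30668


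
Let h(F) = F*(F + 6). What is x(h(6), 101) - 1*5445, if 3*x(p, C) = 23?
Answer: -16312/3 ≈ -5437.3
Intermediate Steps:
h(F) = F*(6 + F)
x(p, C) = 23/3 (x(p, C) = (⅓)*23 = 23/3)
x(h(6), 101) - 1*5445 = 23/3 - 1*5445 = 23/3 - 5445 = -16312/3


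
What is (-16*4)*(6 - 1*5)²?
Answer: -64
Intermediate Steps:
(-16*4)*(6 - 1*5)² = -64*(6 - 5)² = -64*1² = -64*1 = -64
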